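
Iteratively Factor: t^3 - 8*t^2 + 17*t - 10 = (t - 5)*(t^2 - 3*t + 2) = (t - 5)*(t - 1)*(t - 2)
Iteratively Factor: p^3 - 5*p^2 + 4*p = (p)*(p^2 - 5*p + 4) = p*(p - 1)*(p - 4)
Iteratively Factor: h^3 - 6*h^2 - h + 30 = (h - 5)*(h^2 - h - 6) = (h - 5)*(h + 2)*(h - 3)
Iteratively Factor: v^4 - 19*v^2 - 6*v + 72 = (v - 2)*(v^3 + 2*v^2 - 15*v - 36) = (v - 2)*(v + 3)*(v^2 - v - 12) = (v - 4)*(v - 2)*(v + 3)*(v + 3)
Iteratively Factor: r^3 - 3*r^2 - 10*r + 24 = (r - 4)*(r^2 + r - 6) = (r - 4)*(r - 2)*(r + 3)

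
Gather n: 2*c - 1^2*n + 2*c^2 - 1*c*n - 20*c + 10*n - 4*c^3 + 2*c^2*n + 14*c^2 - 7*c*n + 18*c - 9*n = -4*c^3 + 16*c^2 + n*(2*c^2 - 8*c)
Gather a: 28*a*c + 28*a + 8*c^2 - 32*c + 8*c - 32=a*(28*c + 28) + 8*c^2 - 24*c - 32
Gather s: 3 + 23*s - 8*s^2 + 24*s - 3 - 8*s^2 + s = -16*s^2 + 48*s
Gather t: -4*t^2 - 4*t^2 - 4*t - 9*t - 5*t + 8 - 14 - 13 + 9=-8*t^2 - 18*t - 10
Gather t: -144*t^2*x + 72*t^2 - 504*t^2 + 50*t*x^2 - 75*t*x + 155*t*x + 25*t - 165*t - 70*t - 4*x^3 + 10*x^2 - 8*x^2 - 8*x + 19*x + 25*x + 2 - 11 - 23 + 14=t^2*(-144*x - 432) + t*(50*x^2 + 80*x - 210) - 4*x^3 + 2*x^2 + 36*x - 18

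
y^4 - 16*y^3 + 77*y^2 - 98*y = y*(y - 7)^2*(y - 2)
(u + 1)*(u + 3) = u^2 + 4*u + 3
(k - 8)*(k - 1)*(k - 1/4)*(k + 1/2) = k^4 - 35*k^3/4 + 45*k^2/8 + 25*k/8 - 1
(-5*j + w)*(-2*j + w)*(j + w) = 10*j^3 + 3*j^2*w - 6*j*w^2 + w^3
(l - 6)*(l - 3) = l^2 - 9*l + 18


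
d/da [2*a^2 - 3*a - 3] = 4*a - 3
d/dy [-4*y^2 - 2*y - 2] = -8*y - 2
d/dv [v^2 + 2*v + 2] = 2*v + 2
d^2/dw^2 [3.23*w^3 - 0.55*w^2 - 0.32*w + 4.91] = 19.38*w - 1.1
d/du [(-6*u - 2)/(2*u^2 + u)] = 2*(6*u^2 + 4*u + 1)/(u^2*(4*u^2 + 4*u + 1))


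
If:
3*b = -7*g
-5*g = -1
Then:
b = -7/15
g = 1/5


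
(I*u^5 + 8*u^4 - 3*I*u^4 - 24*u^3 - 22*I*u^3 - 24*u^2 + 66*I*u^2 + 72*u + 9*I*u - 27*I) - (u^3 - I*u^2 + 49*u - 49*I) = I*u^5 + 8*u^4 - 3*I*u^4 - 25*u^3 - 22*I*u^3 - 24*u^2 + 67*I*u^2 + 23*u + 9*I*u + 22*I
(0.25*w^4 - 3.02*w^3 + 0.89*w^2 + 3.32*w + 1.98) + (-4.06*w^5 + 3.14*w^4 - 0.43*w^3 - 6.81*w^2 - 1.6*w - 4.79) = -4.06*w^5 + 3.39*w^4 - 3.45*w^3 - 5.92*w^2 + 1.72*w - 2.81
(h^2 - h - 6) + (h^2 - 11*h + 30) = 2*h^2 - 12*h + 24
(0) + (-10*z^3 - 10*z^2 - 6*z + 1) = -10*z^3 - 10*z^2 - 6*z + 1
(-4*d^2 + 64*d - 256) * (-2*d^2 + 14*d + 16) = 8*d^4 - 184*d^3 + 1344*d^2 - 2560*d - 4096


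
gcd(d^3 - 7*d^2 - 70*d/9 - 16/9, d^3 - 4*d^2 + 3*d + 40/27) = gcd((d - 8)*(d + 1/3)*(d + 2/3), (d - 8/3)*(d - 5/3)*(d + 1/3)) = d + 1/3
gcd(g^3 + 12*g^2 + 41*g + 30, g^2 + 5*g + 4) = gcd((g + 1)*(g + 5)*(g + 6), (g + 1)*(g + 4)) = g + 1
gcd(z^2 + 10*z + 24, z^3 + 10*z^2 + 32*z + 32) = z + 4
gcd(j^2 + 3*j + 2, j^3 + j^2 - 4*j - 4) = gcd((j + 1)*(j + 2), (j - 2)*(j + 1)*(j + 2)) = j^2 + 3*j + 2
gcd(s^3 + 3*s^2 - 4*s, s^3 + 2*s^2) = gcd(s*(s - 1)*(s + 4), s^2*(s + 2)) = s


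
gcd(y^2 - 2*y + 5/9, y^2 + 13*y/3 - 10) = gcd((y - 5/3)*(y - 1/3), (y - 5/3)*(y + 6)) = y - 5/3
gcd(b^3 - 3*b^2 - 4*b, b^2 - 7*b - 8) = b + 1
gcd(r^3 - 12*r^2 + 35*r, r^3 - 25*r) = r^2 - 5*r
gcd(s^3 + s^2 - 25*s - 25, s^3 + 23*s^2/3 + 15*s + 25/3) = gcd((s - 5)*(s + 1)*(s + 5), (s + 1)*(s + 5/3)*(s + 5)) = s^2 + 6*s + 5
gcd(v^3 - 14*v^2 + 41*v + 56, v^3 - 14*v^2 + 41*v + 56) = v^3 - 14*v^2 + 41*v + 56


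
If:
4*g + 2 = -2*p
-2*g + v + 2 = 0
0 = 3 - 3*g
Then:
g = 1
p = -3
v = 0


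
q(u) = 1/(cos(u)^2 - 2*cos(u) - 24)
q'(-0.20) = 0.00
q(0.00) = -0.04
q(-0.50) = -0.04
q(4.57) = -0.04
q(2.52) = -0.05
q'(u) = (2*sin(u)*cos(u) - 2*sin(u))/(cos(u)^2 - 2*cos(u) - 24)^2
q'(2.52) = -0.00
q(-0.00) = -0.04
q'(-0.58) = 0.00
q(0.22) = -0.04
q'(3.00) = 0.00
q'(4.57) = 0.00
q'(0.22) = -0.00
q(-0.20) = -0.04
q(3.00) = -0.05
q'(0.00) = 0.00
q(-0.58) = -0.04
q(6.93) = -0.04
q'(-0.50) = 0.00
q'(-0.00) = 0.00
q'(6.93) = -0.00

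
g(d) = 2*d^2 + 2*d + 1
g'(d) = 4*d + 2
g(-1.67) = 3.24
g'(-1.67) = -4.68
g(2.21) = 15.19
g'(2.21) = 10.84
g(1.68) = 10.00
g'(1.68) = 8.72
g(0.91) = 4.48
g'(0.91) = 5.64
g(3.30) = 29.38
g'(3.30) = 15.20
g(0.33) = 1.88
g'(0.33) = 3.32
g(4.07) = 42.27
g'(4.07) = 18.28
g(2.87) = 23.21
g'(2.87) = 13.48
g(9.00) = 181.00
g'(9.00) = 38.00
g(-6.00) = 61.00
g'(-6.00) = -22.00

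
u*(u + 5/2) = u^2 + 5*u/2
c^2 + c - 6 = (c - 2)*(c + 3)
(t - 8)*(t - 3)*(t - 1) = t^3 - 12*t^2 + 35*t - 24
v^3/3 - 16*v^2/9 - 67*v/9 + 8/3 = (v/3 + 1)*(v - 8)*(v - 1/3)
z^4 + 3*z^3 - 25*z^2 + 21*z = z*(z - 3)*(z - 1)*(z + 7)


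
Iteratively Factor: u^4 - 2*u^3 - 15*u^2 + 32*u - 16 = (u + 4)*(u^3 - 6*u^2 + 9*u - 4) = (u - 4)*(u + 4)*(u^2 - 2*u + 1) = (u - 4)*(u - 1)*(u + 4)*(u - 1)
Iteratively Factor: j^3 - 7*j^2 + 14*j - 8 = (j - 4)*(j^2 - 3*j + 2) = (j - 4)*(j - 1)*(j - 2)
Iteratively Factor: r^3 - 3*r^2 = (r)*(r^2 - 3*r) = r*(r - 3)*(r)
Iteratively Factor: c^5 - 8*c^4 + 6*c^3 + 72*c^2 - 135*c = (c + 3)*(c^4 - 11*c^3 + 39*c^2 - 45*c) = (c - 5)*(c + 3)*(c^3 - 6*c^2 + 9*c) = (c - 5)*(c - 3)*(c + 3)*(c^2 - 3*c) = (c - 5)*(c - 3)^2*(c + 3)*(c)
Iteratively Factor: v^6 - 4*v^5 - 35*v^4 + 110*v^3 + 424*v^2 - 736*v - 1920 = (v + 4)*(v^5 - 8*v^4 - 3*v^3 + 122*v^2 - 64*v - 480) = (v - 4)*(v + 4)*(v^4 - 4*v^3 - 19*v^2 + 46*v + 120) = (v - 4)^2*(v + 4)*(v^3 - 19*v - 30) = (v - 4)^2*(v + 3)*(v + 4)*(v^2 - 3*v - 10) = (v - 5)*(v - 4)^2*(v + 3)*(v + 4)*(v + 2)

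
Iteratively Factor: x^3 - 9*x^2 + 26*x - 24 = (x - 3)*(x^2 - 6*x + 8) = (x - 4)*(x - 3)*(x - 2)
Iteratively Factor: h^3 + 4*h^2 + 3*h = (h + 1)*(h^2 + 3*h) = h*(h + 1)*(h + 3)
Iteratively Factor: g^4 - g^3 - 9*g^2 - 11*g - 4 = (g + 1)*(g^3 - 2*g^2 - 7*g - 4) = (g - 4)*(g + 1)*(g^2 + 2*g + 1) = (g - 4)*(g + 1)^2*(g + 1)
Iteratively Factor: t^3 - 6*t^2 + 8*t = (t)*(t^2 - 6*t + 8) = t*(t - 4)*(t - 2)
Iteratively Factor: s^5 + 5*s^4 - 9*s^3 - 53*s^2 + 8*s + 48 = (s - 1)*(s^4 + 6*s^3 - 3*s^2 - 56*s - 48) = (s - 1)*(s + 1)*(s^3 + 5*s^2 - 8*s - 48) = (s - 3)*(s - 1)*(s + 1)*(s^2 + 8*s + 16) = (s - 3)*(s - 1)*(s + 1)*(s + 4)*(s + 4)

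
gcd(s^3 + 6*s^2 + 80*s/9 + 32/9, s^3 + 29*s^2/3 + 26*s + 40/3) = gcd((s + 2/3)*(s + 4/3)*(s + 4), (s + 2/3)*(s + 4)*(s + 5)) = s^2 + 14*s/3 + 8/3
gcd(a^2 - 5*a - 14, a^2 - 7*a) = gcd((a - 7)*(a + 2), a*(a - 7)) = a - 7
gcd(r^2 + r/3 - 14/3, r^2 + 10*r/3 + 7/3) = r + 7/3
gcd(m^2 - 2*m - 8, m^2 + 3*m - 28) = m - 4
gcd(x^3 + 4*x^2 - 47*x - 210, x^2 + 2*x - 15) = x + 5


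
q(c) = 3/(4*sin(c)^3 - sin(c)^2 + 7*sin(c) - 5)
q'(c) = 3*(-12*sin(c)^2*cos(c) + 2*sin(c)*cos(c) - 7*cos(c))/(4*sin(c)^3 - sin(c)^2 + 7*sin(c) - 5)^2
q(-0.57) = -0.31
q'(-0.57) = -0.31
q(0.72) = 9.16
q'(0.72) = -228.94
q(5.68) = -0.30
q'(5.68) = -0.30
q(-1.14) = -0.20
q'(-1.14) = -0.10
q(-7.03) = -0.26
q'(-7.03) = -0.23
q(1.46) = 0.61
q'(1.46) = -0.23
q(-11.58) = 1.22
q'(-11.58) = -3.73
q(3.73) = -0.30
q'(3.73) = 0.30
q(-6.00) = -0.99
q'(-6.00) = -2.31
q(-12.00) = -3.28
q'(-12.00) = -28.43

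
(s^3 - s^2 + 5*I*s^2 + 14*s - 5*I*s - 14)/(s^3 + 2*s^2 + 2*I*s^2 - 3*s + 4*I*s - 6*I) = (s^2 + 5*I*s + 14)/(s^2 + s*(3 + 2*I) + 6*I)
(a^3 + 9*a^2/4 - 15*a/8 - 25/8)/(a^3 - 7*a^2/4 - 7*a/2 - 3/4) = (8*a^2 + 10*a - 25)/(2*(4*a^2 - 11*a - 3))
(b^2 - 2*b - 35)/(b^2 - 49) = (b + 5)/(b + 7)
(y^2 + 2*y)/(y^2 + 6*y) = (y + 2)/(y + 6)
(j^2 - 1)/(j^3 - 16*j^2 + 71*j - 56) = (j + 1)/(j^2 - 15*j + 56)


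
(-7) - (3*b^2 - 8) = 1 - 3*b^2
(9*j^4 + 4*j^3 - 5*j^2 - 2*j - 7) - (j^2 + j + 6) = 9*j^4 + 4*j^3 - 6*j^2 - 3*j - 13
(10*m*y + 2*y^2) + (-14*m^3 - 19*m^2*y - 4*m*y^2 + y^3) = -14*m^3 - 19*m^2*y - 4*m*y^2 + 10*m*y + y^3 + 2*y^2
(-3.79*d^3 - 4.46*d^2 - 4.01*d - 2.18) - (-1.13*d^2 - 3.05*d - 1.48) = -3.79*d^3 - 3.33*d^2 - 0.96*d - 0.7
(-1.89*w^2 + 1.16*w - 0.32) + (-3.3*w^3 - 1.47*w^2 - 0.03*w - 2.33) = -3.3*w^3 - 3.36*w^2 + 1.13*w - 2.65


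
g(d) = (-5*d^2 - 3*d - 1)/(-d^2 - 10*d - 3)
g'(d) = (-10*d - 3)/(-d^2 - 10*d - 3) + (2*d + 10)*(-5*d^2 - 3*d - 1)/(-d^2 - 10*d - 3)^2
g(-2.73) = -1.79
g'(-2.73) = 0.96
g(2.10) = 1.03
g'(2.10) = 0.33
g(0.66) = 0.51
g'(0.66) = 0.38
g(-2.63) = -1.69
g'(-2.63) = 0.93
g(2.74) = 1.23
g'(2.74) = 0.30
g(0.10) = 0.34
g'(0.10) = 0.14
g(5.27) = 1.86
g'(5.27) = 0.21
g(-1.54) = -0.82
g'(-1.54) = 0.67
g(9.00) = 2.49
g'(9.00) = 0.13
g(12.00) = 2.84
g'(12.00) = 0.10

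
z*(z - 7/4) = z^2 - 7*z/4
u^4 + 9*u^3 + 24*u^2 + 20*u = u*(u + 2)^2*(u + 5)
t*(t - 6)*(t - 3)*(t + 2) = t^4 - 7*t^3 + 36*t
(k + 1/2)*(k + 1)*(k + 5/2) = k^3 + 4*k^2 + 17*k/4 + 5/4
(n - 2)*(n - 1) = n^2 - 3*n + 2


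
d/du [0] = 0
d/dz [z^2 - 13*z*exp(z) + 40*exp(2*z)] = -13*z*exp(z) + 2*z + 80*exp(2*z) - 13*exp(z)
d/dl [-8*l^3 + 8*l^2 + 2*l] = -24*l^2 + 16*l + 2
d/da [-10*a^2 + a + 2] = 1 - 20*a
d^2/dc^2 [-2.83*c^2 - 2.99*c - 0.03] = -5.66000000000000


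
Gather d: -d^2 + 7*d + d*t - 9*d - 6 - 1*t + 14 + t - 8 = -d^2 + d*(t - 2)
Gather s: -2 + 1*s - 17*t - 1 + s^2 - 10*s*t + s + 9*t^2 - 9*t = s^2 + s*(2 - 10*t) + 9*t^2 - 26*t - 3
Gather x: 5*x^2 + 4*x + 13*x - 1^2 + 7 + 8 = 5*x^2 + 17*x + 14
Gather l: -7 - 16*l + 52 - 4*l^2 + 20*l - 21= -4*l^2 + 4*l + 24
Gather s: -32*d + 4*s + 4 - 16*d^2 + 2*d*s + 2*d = -16*d^2 - 30*d + s*(2*d + 4) + 4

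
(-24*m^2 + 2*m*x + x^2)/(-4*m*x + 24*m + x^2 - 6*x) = (6*m + x)/(x - 6)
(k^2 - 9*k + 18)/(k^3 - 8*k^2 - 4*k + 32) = (k^2 - 9*k + 18)/(k^3 - 8*k^2 - 4*k + 32)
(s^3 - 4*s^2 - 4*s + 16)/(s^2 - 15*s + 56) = (s^3 - 4*s^2 - 4*s + 16)/(s^2 - 15*s + 56)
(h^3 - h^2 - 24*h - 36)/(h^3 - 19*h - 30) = (h - 6)/(h - 5)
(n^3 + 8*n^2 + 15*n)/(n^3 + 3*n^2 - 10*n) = (n + 3)/(n - 2)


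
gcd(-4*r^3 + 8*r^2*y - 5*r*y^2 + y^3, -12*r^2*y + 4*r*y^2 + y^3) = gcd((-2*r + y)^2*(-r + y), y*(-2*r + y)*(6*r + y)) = -2*r + y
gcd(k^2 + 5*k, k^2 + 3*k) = k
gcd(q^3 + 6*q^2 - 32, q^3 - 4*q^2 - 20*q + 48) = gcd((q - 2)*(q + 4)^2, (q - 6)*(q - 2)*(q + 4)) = q^2 + 2*q - 8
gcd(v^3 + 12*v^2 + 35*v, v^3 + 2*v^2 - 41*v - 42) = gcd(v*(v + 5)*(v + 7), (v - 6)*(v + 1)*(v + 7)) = v + 7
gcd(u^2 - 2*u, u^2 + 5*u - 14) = u - 2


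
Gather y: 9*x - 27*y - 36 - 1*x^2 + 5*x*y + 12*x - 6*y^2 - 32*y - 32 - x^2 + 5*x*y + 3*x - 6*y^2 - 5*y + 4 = -2*x^2 + 24*x - 12*y^2 + y*(10*x - 64) - 64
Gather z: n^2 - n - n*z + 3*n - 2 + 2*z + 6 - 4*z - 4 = n^2 + 2*n + z*(-n - 2)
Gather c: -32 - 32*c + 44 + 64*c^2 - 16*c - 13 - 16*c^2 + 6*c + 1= 48*c^2 - 42*c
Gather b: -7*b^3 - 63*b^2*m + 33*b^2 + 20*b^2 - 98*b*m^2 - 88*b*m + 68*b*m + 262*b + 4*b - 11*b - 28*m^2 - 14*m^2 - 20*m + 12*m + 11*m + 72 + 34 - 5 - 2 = -7*b^3 + b^2*(53 - 63*m) + b*(-98*m^2 - 20*m + 255) - 42*m^2 + 3*m + 99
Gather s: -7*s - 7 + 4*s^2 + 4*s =4*s^2 - 3*s - 7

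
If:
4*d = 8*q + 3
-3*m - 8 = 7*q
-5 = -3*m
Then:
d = -83/28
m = 5/3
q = -13/7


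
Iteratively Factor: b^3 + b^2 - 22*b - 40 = (b + 2)*(b^2 - b - 20) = (b - 5)*(b + 2)*(b + 4)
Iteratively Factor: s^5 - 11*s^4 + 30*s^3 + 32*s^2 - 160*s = (s - 4)*(s^4 - 7*s^3 + 2*s^2 + 40*s) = (s - 4)*(s + 2)*(s^3 - 9*s^2 + 20*s) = s*(s - 4)*(s + 2)*(s^2 - 9*s + 20) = s*(s - 4)^2*(s + 2)*(s - 5)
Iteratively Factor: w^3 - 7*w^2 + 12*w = (w - 4)*(w^2 - 3*w) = w*(w - 4)*(w - 3)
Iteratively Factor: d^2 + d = (d + 1)*(d)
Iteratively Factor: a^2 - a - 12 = (a - 4)*(a + 3)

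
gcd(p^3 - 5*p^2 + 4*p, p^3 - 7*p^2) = p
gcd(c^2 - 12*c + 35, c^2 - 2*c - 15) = c - 5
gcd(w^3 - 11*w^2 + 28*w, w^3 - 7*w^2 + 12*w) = w^2 - 4*w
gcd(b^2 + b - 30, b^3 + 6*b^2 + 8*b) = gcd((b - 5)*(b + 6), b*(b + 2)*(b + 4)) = 1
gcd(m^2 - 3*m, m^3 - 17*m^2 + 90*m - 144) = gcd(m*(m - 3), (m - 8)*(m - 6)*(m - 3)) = m - 3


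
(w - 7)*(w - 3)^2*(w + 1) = w^4 - 12*w^3 + 38*w^2 - 12*w - 63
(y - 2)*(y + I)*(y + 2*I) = y^3 - 2*y^2 + 3*I*y^2 - 2*y - 6*I*y + 4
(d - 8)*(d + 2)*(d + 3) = d^3 - 3*d^2 - 34*d - 48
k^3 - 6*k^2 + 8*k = k*(k - 4)*(k - 2)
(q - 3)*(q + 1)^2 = q^3 - q^2 - 5*q - 3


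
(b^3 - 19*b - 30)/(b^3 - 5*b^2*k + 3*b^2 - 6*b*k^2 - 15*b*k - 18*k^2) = (b^2 - 3*b - 10)/(b^2 - 5*b*k - 6*k^2)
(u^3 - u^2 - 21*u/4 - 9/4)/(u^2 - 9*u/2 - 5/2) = (2*u^2 - 3*u - 9)/(2*(u - 5))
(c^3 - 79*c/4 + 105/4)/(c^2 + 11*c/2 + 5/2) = (4*c^2 - 20*c + 21)/(2*(2*c + 1))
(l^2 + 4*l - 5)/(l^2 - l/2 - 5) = 2*(-l^2 - 4*l + 5)/(-2*l^2 + l + 10)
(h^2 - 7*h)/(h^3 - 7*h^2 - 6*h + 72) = h*(h - 7)/(h^3 - 7*h^2 - 6*h + 72)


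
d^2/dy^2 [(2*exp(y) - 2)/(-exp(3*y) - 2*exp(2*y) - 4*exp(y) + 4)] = (-8*exp(5*y) + 6*exp(4*y) + 68*exp(3*y) - 40*exp(2*y) + 24*exp(y) + 64)*exp(2*y)/(exp(9*y) + 6*exp(8*y) + 24*exp(7*y) + 44*exp(6*y) + 48*exp(5*y) - 48*exp(4*y) - 80*exp(3*y) - 96*exp(2*y) + 192*exp(y) - 64)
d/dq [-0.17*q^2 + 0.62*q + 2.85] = 0.62 - 0.34*q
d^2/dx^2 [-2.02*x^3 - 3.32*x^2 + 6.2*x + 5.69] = -12.12*x - 6.64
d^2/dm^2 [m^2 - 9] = 2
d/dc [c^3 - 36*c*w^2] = 3*c^2 - 36*w^2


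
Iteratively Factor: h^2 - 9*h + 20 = (h - 5)*(h - 4)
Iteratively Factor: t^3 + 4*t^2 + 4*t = (t)*(t^2 + 4*t + 4) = t*(t + 2)*(t + 2)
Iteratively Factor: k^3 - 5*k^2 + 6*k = (k)*(k^2 - 5*k + 6) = k*(k - 2)*(k - 3)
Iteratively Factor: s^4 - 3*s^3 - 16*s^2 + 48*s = (s - 4)*(s^3 + s^2 - 12*s) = s*(s - 4)*(s^2 + s - 12) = s*(s - 4)*(s - 3)*(s + 4)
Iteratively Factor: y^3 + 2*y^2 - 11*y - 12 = (y + 1)*(y^2 + y - 12) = (y + 1)*(y + 4)*(y - 3)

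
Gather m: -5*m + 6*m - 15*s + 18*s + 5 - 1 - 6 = m + 3*s - 2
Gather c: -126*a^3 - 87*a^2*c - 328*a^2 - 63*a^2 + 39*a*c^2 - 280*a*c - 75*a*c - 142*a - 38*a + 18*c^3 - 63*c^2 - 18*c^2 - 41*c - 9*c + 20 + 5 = -126*a^3 - 391*a^2 - 180*a + 18*c^3 + c^2*(39*a - 81) + c*(-87*a^2 - 355*a - 50) + 25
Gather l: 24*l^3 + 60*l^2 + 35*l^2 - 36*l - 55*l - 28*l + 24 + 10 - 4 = 24*l^3 + 95*l^2 - 119*l + 30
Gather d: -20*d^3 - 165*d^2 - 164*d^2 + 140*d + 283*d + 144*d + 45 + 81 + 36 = -20*d^3 - 329*d^2 + 567*d + 162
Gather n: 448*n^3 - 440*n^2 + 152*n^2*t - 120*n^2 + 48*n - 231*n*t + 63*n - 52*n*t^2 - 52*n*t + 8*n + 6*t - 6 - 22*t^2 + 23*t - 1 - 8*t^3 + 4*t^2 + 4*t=448*n^3 + n^2*(152*t - 560) + n*(-52*t^2 - 283*t + 119) - 8*t^3 - 18*t^2 + 33*t - 7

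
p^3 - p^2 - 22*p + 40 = (p - 4)*(p - 2)*(p + 5)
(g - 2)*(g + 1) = g^2 - g - 2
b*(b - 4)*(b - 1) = b^3 - 5*b^2 + 4*b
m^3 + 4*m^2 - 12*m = m*(m - 2)*(m + 6)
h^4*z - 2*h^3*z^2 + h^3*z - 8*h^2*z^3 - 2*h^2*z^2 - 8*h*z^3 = h*(h - 4*z)*(h + 2*z)*(h*z + z)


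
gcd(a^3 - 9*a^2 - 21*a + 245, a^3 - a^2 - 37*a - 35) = a^2 - 2*a - 35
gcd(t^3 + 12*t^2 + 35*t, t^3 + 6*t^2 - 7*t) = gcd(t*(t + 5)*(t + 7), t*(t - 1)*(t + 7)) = t^2 + 7*t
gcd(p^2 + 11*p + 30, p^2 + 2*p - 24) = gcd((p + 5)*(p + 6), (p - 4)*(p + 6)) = p + 6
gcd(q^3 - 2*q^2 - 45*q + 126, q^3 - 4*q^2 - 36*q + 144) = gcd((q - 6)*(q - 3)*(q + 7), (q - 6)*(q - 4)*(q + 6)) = q - 6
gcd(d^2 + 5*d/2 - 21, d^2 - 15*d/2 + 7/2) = 1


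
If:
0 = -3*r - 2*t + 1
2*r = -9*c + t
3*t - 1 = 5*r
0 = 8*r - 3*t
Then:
No Solution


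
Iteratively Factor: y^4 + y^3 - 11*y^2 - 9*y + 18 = (y + 3)*(y^3 - 2*y^2 - 5*y + 6) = (y + 2)*(y + 3)*(y^2 - 4*y + 3) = (y - 1)*(y + 2)*(y + 3)*(y - 3)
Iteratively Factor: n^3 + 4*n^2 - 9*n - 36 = (n + 3)*(n^2 + n - 12) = (n + 3)*(n + 4)*(n - 3)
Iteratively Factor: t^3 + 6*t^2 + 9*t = (t + 3)*(t^2 + 3*t) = t*(t + 3)*(t + 3)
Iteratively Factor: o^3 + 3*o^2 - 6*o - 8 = (o + 4)*(o^2 - o - 2) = (o - 2)*(o + 4)*(o + 1)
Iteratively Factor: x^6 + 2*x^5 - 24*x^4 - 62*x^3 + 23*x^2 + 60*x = (x + 3)*(x^5 - x^4 - 21*x^3 + x^2 + 20*x) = (x - 5)*(x + 3)*(x^4 + 4*x^3 - x^2 - 4*x) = x*(x - 5)*(x + 3)*(x^3 + 4*x^2 - x - 4) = x*(x - 5)*(x + 3)*(x + 4)*(x^2 - 1) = x*(x - 5)*(x + 1)*(x + 3)*(x + 4)*(x - 1)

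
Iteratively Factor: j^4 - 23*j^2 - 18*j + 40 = (j + 4)*(j^3 - 4*j^2 - 7*j + 10) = (j + 2)*(j + 4)*(j^2 - 6*j + 5) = (j - 1)*(j + 2)*(j + 4)*(j - 5)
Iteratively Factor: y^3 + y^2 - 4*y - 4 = (y + 2)*(y^2 - y - 2) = (y - 2)*(y + 2)*(y + 1)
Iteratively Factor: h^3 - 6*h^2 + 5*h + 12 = (h + 1)*(h^2 - 7*h + 12) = (h - 3)*(h + 1)*(h - 4)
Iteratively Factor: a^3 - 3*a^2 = (a)*(a^2 - 3*a) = a*(a - 3)*(a)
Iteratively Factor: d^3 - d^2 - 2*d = (d)*(d^2 - d - 2) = d*(d - 2)*(d + 1)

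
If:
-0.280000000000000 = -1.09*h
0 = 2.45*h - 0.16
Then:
No Solution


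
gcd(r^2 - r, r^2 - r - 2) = 1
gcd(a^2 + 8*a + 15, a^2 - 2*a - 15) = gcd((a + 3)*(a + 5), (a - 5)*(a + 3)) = a + 3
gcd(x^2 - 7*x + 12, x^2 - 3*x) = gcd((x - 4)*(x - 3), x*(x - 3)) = x - 3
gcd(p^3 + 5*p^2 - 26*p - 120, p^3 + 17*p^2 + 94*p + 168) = p^2 + 10*p + 24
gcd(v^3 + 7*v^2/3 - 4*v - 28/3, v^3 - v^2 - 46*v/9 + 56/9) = v^2 + v/3 - 14/3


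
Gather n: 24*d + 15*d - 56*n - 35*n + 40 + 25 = 39*d - 91*n + 65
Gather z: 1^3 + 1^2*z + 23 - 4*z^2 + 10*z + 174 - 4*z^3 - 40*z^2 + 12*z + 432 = -4*z^3 - 44*z^2 + 23*z + 630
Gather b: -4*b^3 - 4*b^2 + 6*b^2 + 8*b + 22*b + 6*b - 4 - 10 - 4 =-4*b^3 + 2*b^2 + 36*b - 18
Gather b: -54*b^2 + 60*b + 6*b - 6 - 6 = -54*b^2 + 66*b - 12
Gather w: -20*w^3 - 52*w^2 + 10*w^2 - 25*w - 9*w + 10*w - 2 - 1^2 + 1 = -20*w^3 - 42*w^2 - 24*w - 2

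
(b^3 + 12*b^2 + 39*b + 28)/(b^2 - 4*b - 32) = (b^2 + 8*b + 7)/(b - 8)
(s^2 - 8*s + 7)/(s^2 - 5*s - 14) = (s - 1)/(s + 2)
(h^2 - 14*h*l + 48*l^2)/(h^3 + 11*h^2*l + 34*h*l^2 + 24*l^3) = (h^2 - 14*h*l + 48*l^2)/(h^3 + 11*h^2*l + 34*h*l^2 + 24*l^3)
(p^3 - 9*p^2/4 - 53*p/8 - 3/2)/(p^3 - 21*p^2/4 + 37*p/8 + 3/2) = (2*p + 3)/(2*p - 3)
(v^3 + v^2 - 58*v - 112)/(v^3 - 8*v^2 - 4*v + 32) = (v + 7)/(v - 2)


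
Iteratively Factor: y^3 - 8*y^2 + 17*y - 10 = (y - 1)*(y^2 - 7*y + 10) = (y - 2)*(y - 1)*(y - 5)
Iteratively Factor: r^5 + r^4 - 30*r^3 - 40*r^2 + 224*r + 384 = (r - 4)*(r^4 + 5*r^3 - 10*r^2 - 80*r - 96) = (r - 4)^2*(r^3 + 9*r^2 + 26*r + 24) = (r - 4)^2*(r + 2)*(r^2 + 7*r + 12) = (r - 4)^2*(r + 2)*(r + 3)*(r + 4)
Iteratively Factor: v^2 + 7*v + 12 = (v + 3)*(v + 4)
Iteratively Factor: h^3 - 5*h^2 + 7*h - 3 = (h - 3)*(h^2 - 2*h + 1) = (h - 3)*(h - 1)*(h - 1)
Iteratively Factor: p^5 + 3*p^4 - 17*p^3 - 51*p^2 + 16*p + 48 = (p + 4)*(p^4 - p^3 - 13*p^2 + p + 12) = (p + 1)*(p + 4)*(p^3 - 2*p^2 - 11*p + 12) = (p - 1)*(p + 1)*(p + 4)*(p^2 - p - 12) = (p - 1)*(p + 1)*(p + 3)*(p + 4)*(p - 4)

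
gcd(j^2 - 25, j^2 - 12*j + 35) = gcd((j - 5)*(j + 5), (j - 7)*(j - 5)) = j - 5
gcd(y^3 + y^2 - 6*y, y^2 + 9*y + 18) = y + 3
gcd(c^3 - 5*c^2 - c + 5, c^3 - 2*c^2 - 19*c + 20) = c^2 - 6*c + 5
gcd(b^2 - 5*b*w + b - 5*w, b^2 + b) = b + 1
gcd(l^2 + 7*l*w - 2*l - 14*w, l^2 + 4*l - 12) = l - 2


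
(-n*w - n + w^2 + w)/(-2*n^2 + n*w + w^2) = (w + 1)/(2*n + w)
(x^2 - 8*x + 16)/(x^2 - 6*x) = (x^2 - 8*x + 16)/(x*(x - 6))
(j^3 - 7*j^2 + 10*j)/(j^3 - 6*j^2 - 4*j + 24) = j*(j - 5)/(j^2 - 4*j - 12)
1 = 1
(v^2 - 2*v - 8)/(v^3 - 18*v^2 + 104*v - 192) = (v + 2)/(v^2 - 14*v + 48)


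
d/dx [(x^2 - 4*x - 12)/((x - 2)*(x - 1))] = (x^2 + 28*x - 44)/(x^4 - 6*x^3 + 13*x^2 - 12*x + 4)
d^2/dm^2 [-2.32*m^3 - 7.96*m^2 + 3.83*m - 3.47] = -13.92*m - 15.92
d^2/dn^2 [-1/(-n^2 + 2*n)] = 2*(-n*(n - 2) + 4*(n - 1)^2)/(n^3*(n - 2)^3)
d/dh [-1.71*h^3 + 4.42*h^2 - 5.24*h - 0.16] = -5.13*h^2 + 8.84*h - 5.24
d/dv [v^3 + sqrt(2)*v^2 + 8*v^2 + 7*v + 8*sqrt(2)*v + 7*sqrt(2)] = 3*v^2 + 2*sqrt(2)*v + 16*v + 7 + 8*sqrt(2)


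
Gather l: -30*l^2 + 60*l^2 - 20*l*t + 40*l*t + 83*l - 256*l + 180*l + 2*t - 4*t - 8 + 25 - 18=30*l^2 + l*(20*t + 7) - 2*t - 1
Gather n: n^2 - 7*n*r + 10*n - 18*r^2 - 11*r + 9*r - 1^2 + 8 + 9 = n^2 + n*(10 - 7*r) - 18*r^2 - 2*r + 16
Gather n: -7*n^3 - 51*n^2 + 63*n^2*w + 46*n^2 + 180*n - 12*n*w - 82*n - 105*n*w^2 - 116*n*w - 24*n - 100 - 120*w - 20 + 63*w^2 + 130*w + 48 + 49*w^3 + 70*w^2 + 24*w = -7*n^3 + n^2*(63*w - 5) + n*(-105*w^2 - 128*w + 74) + 49*w^3 + 133*w^2 + 34*w - 72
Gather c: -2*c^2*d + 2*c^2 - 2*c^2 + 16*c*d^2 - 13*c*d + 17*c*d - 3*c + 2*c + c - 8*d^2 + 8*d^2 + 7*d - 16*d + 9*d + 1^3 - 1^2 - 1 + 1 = -2*c^2*d + c*(16*d^2 + 4*d)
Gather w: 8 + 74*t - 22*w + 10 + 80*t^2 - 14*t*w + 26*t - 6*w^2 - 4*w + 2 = 80*t^2 + 100*t - 6*w^2 + w*(-14*t - 26) + 20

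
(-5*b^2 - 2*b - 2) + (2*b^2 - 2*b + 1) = -3*b^2 - 4*b - 1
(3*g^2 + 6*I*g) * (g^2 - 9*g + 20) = 3*g^4 - 27*g^3 + 6*I*g^3 + 60*g^2 - 54*I*g^2 + 120*I*g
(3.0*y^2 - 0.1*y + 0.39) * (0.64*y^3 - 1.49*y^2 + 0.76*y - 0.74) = 1.92*y^5 - 4.534*y^4 + 2.6786*y^3 - 2.8771*y^2 + 0.3704*y - 0.2886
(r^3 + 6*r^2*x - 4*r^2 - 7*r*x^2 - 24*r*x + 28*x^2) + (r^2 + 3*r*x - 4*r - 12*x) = r^3 + 6*r^2*x - 3*r^2 - 7*r*x^2 - 21*r*x - 4*r + 28*x^2 - 12*x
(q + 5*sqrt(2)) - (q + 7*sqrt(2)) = -2*sqrt(2)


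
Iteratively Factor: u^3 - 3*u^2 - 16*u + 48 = (u - 4)*(u^2 + u - 12) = (u - 4)*(u - 3)*(u + 4)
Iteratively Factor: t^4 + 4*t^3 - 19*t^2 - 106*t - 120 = (t + 2)*(t^3 + 2*t^2 - 23*t - 60) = (t + 2)*(t + 3)*(t^2 - t - 20) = (t + 2)*(t + 3)*(t + 4)*(t - 5)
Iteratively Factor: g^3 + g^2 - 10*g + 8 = (g - 1)*(g^2 + 2*g - 8) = (g - 2)*(g - 1)*(g + 4)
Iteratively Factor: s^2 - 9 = (s - 3)*(s + 3)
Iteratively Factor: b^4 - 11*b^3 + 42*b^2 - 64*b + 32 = (b - 4)*(b^3 - 7*b^2 + 14*b - 8) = (b - 4)*(b - 1)*(b^2 - 6*b + 8) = (b - 4)*(b - 2)*(b - 1)*(b - 4)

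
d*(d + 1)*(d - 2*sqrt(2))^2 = d^4 - 4*sqrt(2)*d^3 + d^3 - 4*sqrt(2)*d^2 + 8*d^2 + 8*d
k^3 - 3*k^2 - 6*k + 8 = (k - 4)*(k - 1)*(k + 2)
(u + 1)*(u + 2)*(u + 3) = u^3 + 6*u^2 + 11*u + 6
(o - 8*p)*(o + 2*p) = o^2 - 6*o*p - 16*p^2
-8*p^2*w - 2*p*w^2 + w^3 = w*(-4*p + w)*(2*p + w)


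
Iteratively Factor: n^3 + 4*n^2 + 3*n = (n + 3)*(n^2 + n) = (n + 1)*(n + 3)*(n)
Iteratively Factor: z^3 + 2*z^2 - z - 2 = (z - 1)*(z^2 + 3*z + 2) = (z - 1)*(z + 1)*(z + 2)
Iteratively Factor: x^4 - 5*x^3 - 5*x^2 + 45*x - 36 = (x - 4)*(x^3 - x^2 - 9*x + 9) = (x - 4)*(x - 1)*(x^2 - 9) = (x - 4)*(x - 3)*(x - 1)*(x + 3)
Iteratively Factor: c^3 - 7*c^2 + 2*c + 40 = (c + 2)*(c^2 - 9*c + 20) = (c - 5)*(c + 2)*(c - 4)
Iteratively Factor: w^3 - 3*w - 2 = (w + 1)*(w^2 - w - 2) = (w - 2)*(w + 1)*(w + 1)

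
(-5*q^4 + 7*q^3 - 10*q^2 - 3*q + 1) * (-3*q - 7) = 15*q^5 + 14*q^4 - 19*q^3 + 79*q^2 + 18*q - 7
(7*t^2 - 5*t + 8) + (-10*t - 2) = 7*t^2 - 15*t + 6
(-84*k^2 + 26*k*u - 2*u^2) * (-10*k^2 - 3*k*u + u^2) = 840*k^4 - 8*k^3*u - 142*k^2*u^2 + 32*k*u^3 - 2*u^4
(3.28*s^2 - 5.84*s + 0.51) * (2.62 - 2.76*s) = -9.0528*s^3 + 24.712*s^2 - 16.7084*s + 1.3362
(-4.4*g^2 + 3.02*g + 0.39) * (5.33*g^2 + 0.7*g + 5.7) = -23.452*g^4 + 13.0166*g^3 - 20.8873*g^2 + 17.487*g + 2.223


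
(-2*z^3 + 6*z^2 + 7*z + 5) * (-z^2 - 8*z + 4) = 2*z^5 + 10*z^4 - 63*z^3 - 37*z^2 - 12*z + 20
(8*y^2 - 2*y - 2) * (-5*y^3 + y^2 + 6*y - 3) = -40*y^5 + 18*y^4 + 56*y^3 - 38*y^2 - 6*y + 6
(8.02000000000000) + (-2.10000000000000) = 5.92000000000000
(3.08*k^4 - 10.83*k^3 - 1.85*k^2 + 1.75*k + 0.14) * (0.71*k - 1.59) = 2.1868*k^5 - 12.5865*k^4 + 15.9062*k^3 + 4.184*k^2 - 2.6831*k - 0.2226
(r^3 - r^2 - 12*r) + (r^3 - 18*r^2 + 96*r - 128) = 2*r^3 - 19*r^2 + 84*r - 128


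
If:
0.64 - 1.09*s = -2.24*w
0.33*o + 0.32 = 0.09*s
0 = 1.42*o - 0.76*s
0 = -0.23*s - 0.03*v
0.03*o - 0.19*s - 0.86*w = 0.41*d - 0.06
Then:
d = 6.08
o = -1.98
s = -3.69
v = 28.32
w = -2.08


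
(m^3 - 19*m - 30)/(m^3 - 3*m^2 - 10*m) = (m + 3)/m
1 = 1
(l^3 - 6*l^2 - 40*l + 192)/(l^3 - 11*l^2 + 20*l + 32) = (l + 6)/(l + 1)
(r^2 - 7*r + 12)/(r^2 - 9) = (r - 4)/(r + 3)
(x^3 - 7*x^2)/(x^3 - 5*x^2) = (x - 7)/(x - 5)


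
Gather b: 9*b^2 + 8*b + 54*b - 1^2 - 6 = 9*b^2 + 62*b - 7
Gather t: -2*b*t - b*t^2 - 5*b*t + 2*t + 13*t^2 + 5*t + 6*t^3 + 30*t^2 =6*t^3 + t^2*(43 - b) + t*(7 - 7*b)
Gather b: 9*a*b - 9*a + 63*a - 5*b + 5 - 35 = 54*a + b*(9*a - 5) - 30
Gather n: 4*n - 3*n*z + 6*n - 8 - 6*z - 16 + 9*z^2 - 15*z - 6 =n*(10 - 3*z) + 9*z^2 - 21*z - 30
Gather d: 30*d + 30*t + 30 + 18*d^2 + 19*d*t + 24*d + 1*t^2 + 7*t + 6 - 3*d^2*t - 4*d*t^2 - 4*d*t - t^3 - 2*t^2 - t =d^2*(18 - 3*t) + d*(-4*t^2 + 15*t + 54) - t^3 - t^2 + 36*t + 36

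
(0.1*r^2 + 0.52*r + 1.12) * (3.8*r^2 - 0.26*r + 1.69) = 0.38*r^4 + 1.95*r^3 + 4.2898*r^2 + 0.5876*r + 1.8928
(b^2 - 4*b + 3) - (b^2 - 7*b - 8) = 3*b + 11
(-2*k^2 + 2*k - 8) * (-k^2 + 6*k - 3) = 2*k^4 - 14*k^3 + 26*k^2 - 54*k + 24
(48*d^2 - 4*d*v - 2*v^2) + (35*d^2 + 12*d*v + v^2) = 83*d^2 + 8*d*v - v^2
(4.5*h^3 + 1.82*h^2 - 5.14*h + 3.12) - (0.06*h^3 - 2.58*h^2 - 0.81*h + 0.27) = 4.44*h^3 + 4.4*h^2 - 4.33*h + 2.85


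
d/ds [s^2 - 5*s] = 2*s - 5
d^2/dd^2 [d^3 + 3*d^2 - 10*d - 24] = 6*d + 6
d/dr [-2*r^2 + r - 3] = 1 - 4*r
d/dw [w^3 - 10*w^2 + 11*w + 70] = 3*w^2 - 20*w + 11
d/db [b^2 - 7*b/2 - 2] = 2*b - 7/2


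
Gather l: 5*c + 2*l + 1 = 5*c + 2*l + 1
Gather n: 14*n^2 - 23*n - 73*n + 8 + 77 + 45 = 14*n^2 - 96*n + 130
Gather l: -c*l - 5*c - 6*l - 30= -5*c + l*(-c - 6) - 30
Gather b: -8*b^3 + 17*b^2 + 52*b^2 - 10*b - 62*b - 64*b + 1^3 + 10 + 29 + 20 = -8*b^3 + 69*b^2 - 136*b + 60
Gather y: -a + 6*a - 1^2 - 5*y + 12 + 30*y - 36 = 5*a + 25*y - 25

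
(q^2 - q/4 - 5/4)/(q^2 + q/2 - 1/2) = (4*q - 5)/(2*(2*q - 1))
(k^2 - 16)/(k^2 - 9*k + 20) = (k + 4)/(k - 5)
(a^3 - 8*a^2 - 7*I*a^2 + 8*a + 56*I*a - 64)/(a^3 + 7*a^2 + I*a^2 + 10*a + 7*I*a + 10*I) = (a^2 - 8*a*(1 + I) + 64*I)/(a^2 + 7*a + 10)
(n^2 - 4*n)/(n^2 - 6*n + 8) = n/(n - 2)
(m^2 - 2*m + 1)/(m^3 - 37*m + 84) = (m^2 - 2*m + 1)/(m^3 - 37*m + 84)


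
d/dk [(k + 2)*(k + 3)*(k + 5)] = 3*k^2 + 20*k + 31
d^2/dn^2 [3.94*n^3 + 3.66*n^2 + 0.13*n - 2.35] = 23.64*n + 7.32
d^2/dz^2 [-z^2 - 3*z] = -2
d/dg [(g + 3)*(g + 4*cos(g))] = g - (g + 3)*(4*sin(g) - 1) + 4*cos(g)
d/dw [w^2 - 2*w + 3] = 2*w - 2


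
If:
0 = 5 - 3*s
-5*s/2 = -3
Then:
No Solution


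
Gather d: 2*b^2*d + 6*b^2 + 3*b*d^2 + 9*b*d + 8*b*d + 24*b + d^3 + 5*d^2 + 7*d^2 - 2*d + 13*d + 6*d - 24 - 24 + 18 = 6*b^2 + 24*b + d^3 + d^2*(3*b + 12) + d*(2*b^2 + 17*b + 17) - 30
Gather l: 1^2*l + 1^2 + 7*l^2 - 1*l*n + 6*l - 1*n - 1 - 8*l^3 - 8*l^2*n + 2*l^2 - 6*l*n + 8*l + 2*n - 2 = -8*l^3 + l^2*(9 - 8*n) + l*(15 - 7*n) + n - 2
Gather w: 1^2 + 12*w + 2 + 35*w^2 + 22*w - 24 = 35*w^2 + 34*w - 21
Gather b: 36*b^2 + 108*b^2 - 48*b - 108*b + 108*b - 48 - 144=144*b^2 - 48*b - 192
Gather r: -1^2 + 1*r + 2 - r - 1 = 0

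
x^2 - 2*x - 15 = (x - 5)*(x + 3)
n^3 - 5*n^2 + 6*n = n*(n - 3)*(n - 2)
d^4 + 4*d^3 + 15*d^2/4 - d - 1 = (d - 1/2)*(d + 1/2)*(d + 2)^2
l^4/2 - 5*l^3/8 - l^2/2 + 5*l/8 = l*(l/2 + 1/2)*(l - 5/4)*(l - 1)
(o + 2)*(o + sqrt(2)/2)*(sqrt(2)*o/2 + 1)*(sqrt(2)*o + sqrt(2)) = o^4 + 3*sqrt(2)*o^3/2 + 3*o^3 + 3*o^2 + 9*sqrt(2)*o^2/2 + 3*o + 3*sqrt(2)*o + 2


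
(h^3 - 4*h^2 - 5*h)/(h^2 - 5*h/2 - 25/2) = 2*h*(h + 1)/(2*h + 5)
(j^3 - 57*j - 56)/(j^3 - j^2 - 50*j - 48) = (j + 7)/(j + 6)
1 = 1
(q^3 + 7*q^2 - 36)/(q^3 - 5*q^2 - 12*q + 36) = (q + 6)/(q - 6)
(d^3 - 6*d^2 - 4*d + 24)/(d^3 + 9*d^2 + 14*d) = (d^2 - 8*d + 12)/(d*(d + 7))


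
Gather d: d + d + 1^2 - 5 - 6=2*d - 10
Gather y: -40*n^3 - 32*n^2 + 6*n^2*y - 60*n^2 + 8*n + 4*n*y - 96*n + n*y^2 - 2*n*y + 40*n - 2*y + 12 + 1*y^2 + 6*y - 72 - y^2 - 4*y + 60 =-40*n^3 - 92*n^2 + n*y^2 - 48*n + y*(6*n^2 + 2*n)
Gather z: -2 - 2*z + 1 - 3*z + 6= 5 - 5*z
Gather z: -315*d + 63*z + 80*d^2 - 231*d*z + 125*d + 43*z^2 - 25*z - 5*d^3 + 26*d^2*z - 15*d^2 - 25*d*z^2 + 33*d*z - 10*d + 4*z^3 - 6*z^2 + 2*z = -5*d^3 + 65*d^2 - 200*d + 4*z^3 + z^2*(37 - 25*d) + z*(26*d^2 - 198*d + 40)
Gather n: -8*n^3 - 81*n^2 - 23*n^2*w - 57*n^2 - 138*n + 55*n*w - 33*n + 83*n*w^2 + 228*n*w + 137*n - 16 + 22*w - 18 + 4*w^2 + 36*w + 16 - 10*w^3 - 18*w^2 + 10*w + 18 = -8*n^3 + n^2*(-23*w - 138) + n*(83*w^2 + 283*w - 34) - 10*w^3 - 14*w^2 + 68*w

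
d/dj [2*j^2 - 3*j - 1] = 4*j - 3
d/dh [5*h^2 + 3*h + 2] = 10*h + 3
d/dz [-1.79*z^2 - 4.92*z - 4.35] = -3.58*z - 4.92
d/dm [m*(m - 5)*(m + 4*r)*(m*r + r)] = 2*r*(2*m^3 + 6*m^2*r - 6*m^2 - 16*m*r - 5*m - 10*r)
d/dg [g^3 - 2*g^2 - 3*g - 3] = 3*g^2 - 4*g - 3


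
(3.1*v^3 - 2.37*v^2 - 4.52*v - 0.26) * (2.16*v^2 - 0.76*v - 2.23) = 6.696*v^5 - 7.4752*v^4 - 14.875*v^3 + 8.1587*v^2 + 10.2772*v + 0.5798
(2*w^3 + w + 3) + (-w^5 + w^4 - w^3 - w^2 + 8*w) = -w^5 + w^4 + w^3 - w^2 + 9*w + 3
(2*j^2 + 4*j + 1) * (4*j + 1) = 8*j^3 + 18*j^2 + 8*j + 1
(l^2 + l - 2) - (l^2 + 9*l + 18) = -8*l - 20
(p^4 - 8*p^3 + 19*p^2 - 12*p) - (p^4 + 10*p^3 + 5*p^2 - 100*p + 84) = -18*p^3 + 14*p^2 + 88*p - 84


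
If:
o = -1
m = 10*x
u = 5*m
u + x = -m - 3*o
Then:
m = 30/61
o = -1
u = 150/61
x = 3/61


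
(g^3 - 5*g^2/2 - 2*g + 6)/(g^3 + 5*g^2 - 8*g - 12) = (g^2 - g/2 - 3)/(g^2 + 7*g + 6)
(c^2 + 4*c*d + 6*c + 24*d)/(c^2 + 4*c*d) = (c + 6)/c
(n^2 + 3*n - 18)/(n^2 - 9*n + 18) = (n + 6)/(n - 6)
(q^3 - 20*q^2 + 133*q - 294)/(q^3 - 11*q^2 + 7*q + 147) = (q - 6)/(q + 3)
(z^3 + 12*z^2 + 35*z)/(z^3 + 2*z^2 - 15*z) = (z + 7)/(z - 3)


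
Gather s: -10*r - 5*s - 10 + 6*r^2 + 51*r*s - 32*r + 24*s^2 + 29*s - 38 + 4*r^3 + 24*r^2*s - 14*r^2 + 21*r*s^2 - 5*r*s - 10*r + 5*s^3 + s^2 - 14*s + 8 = 4*r^3 - 8*r^2 - 52*r + 5*s^3 + s^2*(21*r + 25) + s*(24*r^2 + 46*r + 10) - 40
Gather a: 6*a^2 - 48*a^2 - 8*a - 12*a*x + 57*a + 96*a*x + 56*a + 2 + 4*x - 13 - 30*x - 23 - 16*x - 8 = -42*a^2 + a*(84*x + 105) - 42*x - 42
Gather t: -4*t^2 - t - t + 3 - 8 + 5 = -4*t^2 - 2*t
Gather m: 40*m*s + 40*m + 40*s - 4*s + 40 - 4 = m*(40*s + 40) + 36*s + 36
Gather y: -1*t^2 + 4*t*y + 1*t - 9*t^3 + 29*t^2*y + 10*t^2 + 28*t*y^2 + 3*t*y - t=-9*t^3 + 9*t^2 + 28*t*y^2 + y*(29*t^2 + 7*t)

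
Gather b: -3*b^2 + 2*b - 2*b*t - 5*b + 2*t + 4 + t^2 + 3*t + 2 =-3*b^2 + b*(-2*t - 3) + t^2 + 5*t + 6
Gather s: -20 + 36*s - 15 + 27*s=63*s - 35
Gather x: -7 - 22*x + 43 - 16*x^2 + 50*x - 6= -16*x^2 + 28*x + 30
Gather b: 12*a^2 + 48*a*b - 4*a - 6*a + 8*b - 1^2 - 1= 12*a^2 - 10*a + b*(48*a + 8) - 2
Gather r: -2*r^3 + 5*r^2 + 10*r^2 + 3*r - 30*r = -2*r^3 + 15*r^2 - 27*r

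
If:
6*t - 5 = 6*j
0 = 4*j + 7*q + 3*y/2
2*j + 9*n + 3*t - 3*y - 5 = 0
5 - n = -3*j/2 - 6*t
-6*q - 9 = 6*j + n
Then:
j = -37/42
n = 95/28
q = -199/168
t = -1/21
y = 1985/252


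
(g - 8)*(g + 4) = g^2 - 4*g - 32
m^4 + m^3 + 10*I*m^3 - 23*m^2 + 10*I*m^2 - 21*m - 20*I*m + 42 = (m - 1)*(m + 2)*(m + 3*I)*(m + 7*I)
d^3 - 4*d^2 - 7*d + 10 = (d - 5)*(d - 1)*(d + 2)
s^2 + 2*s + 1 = (s + 1)^2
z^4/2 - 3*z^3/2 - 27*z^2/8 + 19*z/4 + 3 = (z/2 + 1)*(z - 4)*(z - 3/2)*(z + 1/2)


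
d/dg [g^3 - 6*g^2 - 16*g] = 3*g^2 - 12*g - 16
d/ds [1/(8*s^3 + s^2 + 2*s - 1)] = 2*(-12*s^2 - s - 1)/(8*s^3 + s^2 + 2*s - 1)^2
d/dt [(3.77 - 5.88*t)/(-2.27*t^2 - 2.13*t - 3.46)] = (-13.3476*t^2 + 17.1158*t + 28.3749)/(5.1529*t^4 + 9.6702*t^3 + 20.2453*t^2 + 14.7396*t + 11.9716)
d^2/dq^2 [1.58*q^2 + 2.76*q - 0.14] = 3.16000000000000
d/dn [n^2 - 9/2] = 2*n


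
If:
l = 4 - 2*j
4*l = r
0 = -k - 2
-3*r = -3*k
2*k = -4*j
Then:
No Solution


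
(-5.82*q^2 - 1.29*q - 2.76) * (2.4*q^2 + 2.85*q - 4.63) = -13.968*q^4 - 19.683*q^3 + 16.6461*q^2 - 1.8933*q + 12.7788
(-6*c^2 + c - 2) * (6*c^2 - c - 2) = -36*c^4 + 12*c^3 - c^2 + 4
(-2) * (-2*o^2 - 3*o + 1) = 4*o^2 + 6*o - 2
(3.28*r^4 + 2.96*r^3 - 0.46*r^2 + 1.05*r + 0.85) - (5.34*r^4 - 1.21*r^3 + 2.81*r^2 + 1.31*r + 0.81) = -2.06*r^4 + 4.17*r^3 - 3.27*r^2 - 0.26*r + 0.0399999999999999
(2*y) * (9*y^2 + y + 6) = 18*y^3 + 2*y^2 + 12*y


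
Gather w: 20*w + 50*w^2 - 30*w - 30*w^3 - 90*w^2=-30*w^3 - 40*w^2 - 10*w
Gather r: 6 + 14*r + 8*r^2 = 8*r^2 + 14*r + 6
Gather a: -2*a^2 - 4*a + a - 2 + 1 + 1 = -2*a^2 - 3*a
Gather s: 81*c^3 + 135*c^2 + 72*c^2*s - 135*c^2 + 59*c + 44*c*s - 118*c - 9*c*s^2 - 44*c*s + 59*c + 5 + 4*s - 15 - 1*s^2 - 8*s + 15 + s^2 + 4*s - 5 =81*c^3 + 72*c^2*s - 9*c*s^2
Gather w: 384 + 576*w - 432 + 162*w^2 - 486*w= 162*w^2 + 90*w - 48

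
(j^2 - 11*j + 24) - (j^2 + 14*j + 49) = -25*j - 25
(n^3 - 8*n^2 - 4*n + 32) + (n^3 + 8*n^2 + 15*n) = 2*n^3 + 11*n + 32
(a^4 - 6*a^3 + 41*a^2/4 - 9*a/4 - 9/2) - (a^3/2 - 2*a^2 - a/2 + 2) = a^4 - 13*a^3/2 + 49*a^2/4 - 7*a/4 - 13/2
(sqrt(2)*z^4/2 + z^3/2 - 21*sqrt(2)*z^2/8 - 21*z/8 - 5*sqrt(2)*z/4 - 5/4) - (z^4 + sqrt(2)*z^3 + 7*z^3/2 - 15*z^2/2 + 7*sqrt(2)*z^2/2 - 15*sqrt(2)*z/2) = -z^4 + sqrt(2)*z^4/2 - 3*z^3 - sqrt(2)*z^3 - 49*sqrt(2)*z^2/8 + 15*z^2/2 - 21*z/8 + 25*sqrt(2)*z/4 - 5/4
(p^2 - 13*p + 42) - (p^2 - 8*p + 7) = 35 - 5*p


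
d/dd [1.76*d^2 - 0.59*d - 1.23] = 3.52*d - 0.59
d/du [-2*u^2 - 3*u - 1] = -4*u - 3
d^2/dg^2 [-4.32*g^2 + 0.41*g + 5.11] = -8.64000000000000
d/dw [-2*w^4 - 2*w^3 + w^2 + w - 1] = -8*w^3 - 6*w^2 + 2*w + 1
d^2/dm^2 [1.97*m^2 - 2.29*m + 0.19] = 3.94000000000000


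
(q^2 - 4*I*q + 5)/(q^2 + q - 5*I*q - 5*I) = (q + I)/(q + 1)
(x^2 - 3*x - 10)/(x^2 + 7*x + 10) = (x - 5)/(x + 5)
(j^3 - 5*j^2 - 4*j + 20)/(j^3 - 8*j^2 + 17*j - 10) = (j + 2)/(j - 1)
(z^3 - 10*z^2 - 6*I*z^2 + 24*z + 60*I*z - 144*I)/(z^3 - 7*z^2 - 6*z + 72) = (z - 6*I)/(z + 3)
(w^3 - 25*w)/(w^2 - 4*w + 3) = w*(w^2 - 25)/(w^2 - 4*w + 3)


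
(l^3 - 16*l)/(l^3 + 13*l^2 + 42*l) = (l^2 - 16)/(l^2 + 13*l + 42)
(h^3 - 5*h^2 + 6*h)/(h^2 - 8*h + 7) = h*(h^2 - 5*h + 6)/(h^2 - 8*h + 7)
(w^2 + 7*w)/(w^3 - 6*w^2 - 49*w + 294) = w/(w^2 - 13*w + 42)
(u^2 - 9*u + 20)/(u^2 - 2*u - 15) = (u - 4)/(u + 3)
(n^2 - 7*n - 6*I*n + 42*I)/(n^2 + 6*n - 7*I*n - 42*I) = (n^2 - n*(7 + 6*I) + 42*I)/(n^2 + n*(6 - 7*I) - 42*I)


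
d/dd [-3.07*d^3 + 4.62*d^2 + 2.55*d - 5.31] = -9.21*d^2 + 9.24*d + 2.55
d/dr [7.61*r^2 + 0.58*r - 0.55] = 15.22*r + 0.58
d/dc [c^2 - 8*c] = 2*c - 8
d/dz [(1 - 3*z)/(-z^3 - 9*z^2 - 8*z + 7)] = (-6*z^3 - 24*z^2 + 18*z - 13)/(z^6 + 18*z^5 + 97*z^4 + 130*z^3 - 62*z^2 - 112*z + 49)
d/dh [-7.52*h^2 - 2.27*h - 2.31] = -15.04*h - 2.27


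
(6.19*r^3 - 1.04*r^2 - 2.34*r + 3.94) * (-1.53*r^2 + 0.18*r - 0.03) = -9.4707*r^5 + 2.7054*r^4 + 3.2073*r^3 - 6.4182*r^2 + 0.7794*r - 0.1182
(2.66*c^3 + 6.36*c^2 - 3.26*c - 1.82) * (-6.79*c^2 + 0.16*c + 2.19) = -18.0614*c^5 - 42.7588*c^4 + 28.9784*c^3 + 25.7646*c^2 - 7.4306*c - 3.9858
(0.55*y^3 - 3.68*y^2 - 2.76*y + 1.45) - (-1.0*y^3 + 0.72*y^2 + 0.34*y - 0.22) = 1.55*y^3 - 4.4*y^2 - 3.1*y + 1.67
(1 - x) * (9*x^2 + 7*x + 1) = -9*x^3 + 2*x^2 + 6*x + 1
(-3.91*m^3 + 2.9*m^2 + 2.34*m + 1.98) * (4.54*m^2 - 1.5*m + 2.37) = -17.7514*m^5 + 19.031*m^4 - 2.9931*m^3 + 12.3522*m^2 + 2.5758*m + 4.6926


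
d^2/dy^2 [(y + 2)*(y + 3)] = 2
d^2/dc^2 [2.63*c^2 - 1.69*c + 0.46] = 5.26000000000000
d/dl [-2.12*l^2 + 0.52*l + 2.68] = 0.52 - 4.24*l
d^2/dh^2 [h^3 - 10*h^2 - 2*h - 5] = 6*h - 20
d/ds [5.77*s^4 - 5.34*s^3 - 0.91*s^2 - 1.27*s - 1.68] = 23.08*s^3 - 16.02*s^2 - 1.82*s - 1.27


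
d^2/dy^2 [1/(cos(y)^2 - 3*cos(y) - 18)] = (4*sin(y)^4 - 83*sin(y)^2 - 171*cos(y)/4 - 9*cos(3*y)/4 + 25)/(sin(y)^2 + 3*cos(y) + 17)^3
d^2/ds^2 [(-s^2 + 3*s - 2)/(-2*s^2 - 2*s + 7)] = 2*(-16*s^3 + 66*s^2 - 102*s + 43)/(8*s^6 + 24*s^5 - 60*s^4 - 160*s^3 + 210*s^2 + 294*s - 343)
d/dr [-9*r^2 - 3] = -18*r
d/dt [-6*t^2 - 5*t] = -12*t - 5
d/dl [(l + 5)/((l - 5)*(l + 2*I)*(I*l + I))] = I*((l - 5)*(l + 1)*(l + 5) - (l - 5)*(l + 1)*(l + 2*I) + (l - 5)*(l + 5)*(l + 2*I) + (l + 1)*(l + 5)*(l + 2*I))/((l - 5)^2*(l + 1)^2*(l + 2*I)^2)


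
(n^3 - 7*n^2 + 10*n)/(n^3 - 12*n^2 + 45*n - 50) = n/(n - 5)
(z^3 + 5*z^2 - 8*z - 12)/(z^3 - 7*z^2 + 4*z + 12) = (z + 6)/(z - 6)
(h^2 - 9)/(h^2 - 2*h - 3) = (h + 3)/(h + 1)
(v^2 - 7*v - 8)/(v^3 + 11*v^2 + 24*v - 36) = (v^2 - 7*v - 8)/(v^3 + 11*v^2 + 24*v - 36)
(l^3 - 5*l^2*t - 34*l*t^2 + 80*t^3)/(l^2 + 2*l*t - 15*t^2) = (-l^2 + 10*l*t - 16*t^2)/(-l + 3*t)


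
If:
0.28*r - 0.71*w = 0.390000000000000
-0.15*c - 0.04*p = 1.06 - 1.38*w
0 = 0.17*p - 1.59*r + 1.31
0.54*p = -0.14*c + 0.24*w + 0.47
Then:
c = -8.76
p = 3.10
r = 1.16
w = -0.09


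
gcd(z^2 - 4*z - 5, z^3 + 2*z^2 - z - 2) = z + 1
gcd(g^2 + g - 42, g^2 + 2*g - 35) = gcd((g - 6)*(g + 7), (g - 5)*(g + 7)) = g + 7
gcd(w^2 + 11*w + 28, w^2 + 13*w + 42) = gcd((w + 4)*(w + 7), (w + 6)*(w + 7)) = w + 7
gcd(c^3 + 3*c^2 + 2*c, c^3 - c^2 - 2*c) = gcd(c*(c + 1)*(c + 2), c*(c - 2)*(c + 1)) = c^2 + c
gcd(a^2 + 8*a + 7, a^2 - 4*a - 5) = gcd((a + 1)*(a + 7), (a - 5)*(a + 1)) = a + 1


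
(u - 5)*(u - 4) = u^2 - 9*u + 20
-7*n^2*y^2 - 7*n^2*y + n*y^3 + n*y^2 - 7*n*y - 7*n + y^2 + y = (-7*n + y)*(y + 1)*(n*y + 1)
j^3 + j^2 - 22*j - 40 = (j - 5)*(j + 2)*(j + 4)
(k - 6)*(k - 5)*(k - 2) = k^3 - 13*k^2 + 52*k - 60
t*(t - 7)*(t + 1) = t^3 - 6*t^2 - 7*t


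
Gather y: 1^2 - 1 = 0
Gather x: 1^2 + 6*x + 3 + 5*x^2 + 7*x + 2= 5*x^2 + 13*x + 6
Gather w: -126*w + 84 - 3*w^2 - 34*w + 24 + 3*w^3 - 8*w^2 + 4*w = 3*w^3 - 11*w^2 - 156*w + 108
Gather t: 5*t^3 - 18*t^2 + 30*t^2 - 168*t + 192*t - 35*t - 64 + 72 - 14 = 5*t^3 + 12*t^2 - 11*t - 6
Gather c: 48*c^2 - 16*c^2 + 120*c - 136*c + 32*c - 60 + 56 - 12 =32*c^2 + 16*c - 16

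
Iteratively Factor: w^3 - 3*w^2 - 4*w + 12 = (w - 2)*(w^2 - w - 6) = (w - 3)*(w - 2)*(w + 2)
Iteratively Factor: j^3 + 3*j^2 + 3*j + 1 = (j + 1)*(j^2 + 2*j + 1) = (j + 1)^2*(j + 1)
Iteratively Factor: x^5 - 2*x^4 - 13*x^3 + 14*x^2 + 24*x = (x - 2)*(x^4 - 13*x^2 - 12*x) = (x - 4)*(x - 2)*(x^3 + 4*x^2 + 3*x) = (x - 4)*(x - 2)*(x + 1)*(x^2 + 3*x) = (x - 4)*(x - 2)*(x + 1)*(x + 3)*(x)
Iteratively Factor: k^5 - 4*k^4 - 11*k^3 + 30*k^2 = (k)*(k^4 - 4*k^3 - 11*k^2 + 30*k) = k*(k - 5)*(k^3 + k^2 - 6*k) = k*(k - 5)*(k - 2)*(k^2 + 3*k) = k^2*(k - 5)*(k - 2)*(k + 3)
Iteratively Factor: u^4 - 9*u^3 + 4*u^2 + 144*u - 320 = (u - 4)*(u^3 - 5*u^2 - 16*u + 80) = (u - 4)^2*(u^2 - u - 20) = (u - 4)^2*(u + 4)*(u - 5)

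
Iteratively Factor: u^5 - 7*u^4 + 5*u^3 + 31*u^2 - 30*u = (u)*(u^4 - 7*u^3 + 5*u^2 + 31*u - 30) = u*(u + 2)*(u^3 - 9*u^2 + 23*u - 15) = u*(u - 5)*(u + 2)*(u^2 - 4*u + 3) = u*(u - 5)*(u - 3)*(u + 2)*(u - 1)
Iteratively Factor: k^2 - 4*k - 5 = (k - 5)*(k + 1)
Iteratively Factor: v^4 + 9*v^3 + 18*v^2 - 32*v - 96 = (v - 2)*(v^3 + 11*v^2 + 40*v + 48) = (v - 2)*(v + 4)*(v^2 + 7*v + 12) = (v - 2)*(v + 4)^2*(v + 3)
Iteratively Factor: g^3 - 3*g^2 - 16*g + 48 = (g - 4)*(g^2 + g - 12) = (g - 4)*(g - 3)*(g + 4)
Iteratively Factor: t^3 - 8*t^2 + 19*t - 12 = (t - 1)*(t^2 - 7*t + 12) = (t - 3)*(t - 1)*(t - 4)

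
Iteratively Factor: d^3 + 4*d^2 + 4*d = (d + 2)*(d^2 + 2*d) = d*(d + 2)*(d + 2)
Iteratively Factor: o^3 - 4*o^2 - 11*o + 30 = (o - 5)*(o^2 + o - 6) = (o - 5)*(o + 3)*(o - 2)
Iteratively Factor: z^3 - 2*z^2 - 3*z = (z + 1)*(z^2 - 3*z) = z*(z + 1)*(z - 3)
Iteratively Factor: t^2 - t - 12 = (t - 4)*(t + 3)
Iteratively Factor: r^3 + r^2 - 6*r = (r - 2)*(r^2 + 3*r) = r*(r - 2)*(r + 3)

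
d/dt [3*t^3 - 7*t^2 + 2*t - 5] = 9*t^2 - 14*t + 2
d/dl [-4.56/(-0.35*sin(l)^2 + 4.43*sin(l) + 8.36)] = (20.2008 - 3.192*sin(l))*cos(l)/(-0.35*sin(l)^2 + 4.43*sin(l) + 8.36)^2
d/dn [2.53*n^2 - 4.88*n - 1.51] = 5.06*n - 4.88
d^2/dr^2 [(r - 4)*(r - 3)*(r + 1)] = 6*r - 12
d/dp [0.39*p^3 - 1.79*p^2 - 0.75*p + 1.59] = 1.17*p^2 - 3.58*p - 0.75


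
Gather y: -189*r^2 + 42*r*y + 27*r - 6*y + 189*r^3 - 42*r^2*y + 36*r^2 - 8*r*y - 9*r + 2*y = 189*r^3 - 153*r^2 + 18*r + y*(-42*r^2 + 34*r - 4)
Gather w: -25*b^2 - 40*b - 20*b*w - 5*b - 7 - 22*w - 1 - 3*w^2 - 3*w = -25*b^2 - 45*b - 3*w^2 + w*(-20*b - 25) - 8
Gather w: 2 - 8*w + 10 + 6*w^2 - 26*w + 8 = 6*w^2 - 34*w + 20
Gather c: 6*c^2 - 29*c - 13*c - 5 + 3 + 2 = 6*c^2 - 42*c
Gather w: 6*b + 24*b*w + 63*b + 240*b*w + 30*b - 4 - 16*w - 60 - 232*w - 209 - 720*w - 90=99*b + w*(264*b - 968) - 363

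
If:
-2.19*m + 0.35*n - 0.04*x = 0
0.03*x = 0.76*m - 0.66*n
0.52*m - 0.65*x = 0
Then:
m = 0.00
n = 0.00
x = 0.00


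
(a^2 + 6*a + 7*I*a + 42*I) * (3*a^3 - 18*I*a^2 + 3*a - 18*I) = 3*a^5 + 18*a^4 + 3*I*a^4 + 129*a^3 + 18*I*a^3 + 774*a^2 + 3*I*a^2 + 126*a + 18*I*a + 756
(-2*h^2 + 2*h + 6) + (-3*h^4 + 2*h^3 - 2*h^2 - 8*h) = -3*h^4 + 2*h^3 - 4*h^2 - 6*h + 6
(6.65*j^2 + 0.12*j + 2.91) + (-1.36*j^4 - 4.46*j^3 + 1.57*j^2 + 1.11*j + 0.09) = -1.36*j^4 - 4.46*j^3 + 8.22*j^2 + 1.23*j + 3.0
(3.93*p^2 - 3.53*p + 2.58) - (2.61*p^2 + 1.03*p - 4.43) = 1.32*p^2 - 4.56*p + 7.01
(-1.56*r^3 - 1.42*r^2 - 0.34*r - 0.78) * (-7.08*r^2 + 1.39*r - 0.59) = 11.0448*r^5 + 7.8852*r^4 + 1.3538*r^3 + 5.8876*r^2 - 0.8836*r + 0.4602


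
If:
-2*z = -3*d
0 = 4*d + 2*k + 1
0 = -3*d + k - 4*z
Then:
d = -1/22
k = -9/22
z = -3/44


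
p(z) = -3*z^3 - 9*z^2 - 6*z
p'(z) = -9*z^2 - 18*z - 6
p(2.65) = -134.93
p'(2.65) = -116.90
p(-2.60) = 7.49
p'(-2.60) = -20.04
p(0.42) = -4.33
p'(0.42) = -15.15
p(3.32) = -228.90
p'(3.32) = -164.96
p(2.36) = -103.72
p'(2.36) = -98.61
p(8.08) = -2218.60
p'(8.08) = -739.02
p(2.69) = -139.66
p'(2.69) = -119.54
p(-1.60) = -1.15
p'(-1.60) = -0.24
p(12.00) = -6552.00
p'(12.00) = -1518.00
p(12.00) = -6552.00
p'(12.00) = -1518.00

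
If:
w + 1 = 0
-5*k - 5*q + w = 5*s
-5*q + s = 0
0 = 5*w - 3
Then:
No Solution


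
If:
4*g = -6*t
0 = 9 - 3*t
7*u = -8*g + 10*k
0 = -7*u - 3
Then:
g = -9/2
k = -39/10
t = 3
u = -3/7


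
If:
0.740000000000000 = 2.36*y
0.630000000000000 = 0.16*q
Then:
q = 3.94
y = 0.31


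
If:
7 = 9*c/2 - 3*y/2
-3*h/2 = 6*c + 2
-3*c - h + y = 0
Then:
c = 5/6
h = -14/3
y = -13/6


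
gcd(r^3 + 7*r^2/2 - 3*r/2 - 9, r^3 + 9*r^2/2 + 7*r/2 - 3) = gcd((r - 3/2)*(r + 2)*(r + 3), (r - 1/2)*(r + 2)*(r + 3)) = r^2 + 5*r + 6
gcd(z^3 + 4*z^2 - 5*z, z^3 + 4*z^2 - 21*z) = z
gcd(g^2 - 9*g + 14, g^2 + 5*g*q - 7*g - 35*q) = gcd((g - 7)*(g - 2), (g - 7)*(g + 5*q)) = g - 7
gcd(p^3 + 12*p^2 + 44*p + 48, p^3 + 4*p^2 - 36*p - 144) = p^2 + 10*p + 24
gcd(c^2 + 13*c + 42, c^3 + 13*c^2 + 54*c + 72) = c + 6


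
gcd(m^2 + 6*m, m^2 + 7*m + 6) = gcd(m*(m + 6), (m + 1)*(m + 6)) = m + 6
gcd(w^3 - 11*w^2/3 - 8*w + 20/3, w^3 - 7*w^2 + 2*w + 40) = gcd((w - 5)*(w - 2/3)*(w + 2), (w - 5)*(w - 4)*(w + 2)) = w^2 - 3*w - 10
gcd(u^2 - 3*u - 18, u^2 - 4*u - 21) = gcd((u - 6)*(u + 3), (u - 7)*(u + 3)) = u + 3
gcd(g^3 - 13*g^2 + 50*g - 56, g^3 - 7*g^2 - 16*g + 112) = g^2 - 11*g + 28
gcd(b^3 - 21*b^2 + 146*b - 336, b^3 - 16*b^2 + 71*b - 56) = b^2 - 15*b + 56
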